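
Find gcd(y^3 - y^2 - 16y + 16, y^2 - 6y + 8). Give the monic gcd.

y - 4

Euclidean algorithm in ℚ[y]:
  y^3 - y^2 - 16y + 16 = (y + 5)(y^2 - 6y + 8) + (6y - 24)
  y^2 - 6y + 8 = ((1/6)y - 1/3)(6y - 24) + (0)
Last nonzero remainder: 6y - 24. Dividing through by 6 gives the monic gcd y - 4.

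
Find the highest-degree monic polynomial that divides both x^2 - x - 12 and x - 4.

Repeated division with remainder:
  x^2 - x - 12 = (x + 3)(x - 4) + (0)
The last nonzero remainder x - 4 is already monic.

x - 4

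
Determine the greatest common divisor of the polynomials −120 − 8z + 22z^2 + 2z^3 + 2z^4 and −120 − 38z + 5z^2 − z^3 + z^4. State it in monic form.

30 + 17z + 3z^2 + z^3

Apply the Euclidean algorithm:
  2z^4 + 2z^3 + 22z^2 − 8z − 120 = (2)(z^4 − z^3 + 5z^2 − 38z − 120) + (4z^3 + 12z^2 + 68z + 120)
  z^4 − z^3 + 5z^2 − 38z − 120 = ((1/4)z − 1)(4z^3 + 12z^2 + 68z + 120) + (0)
Last nonzero remainder: 4z^3 + 12z^2 + 68z + 120. Dividing through by 4 gives the monic gcd z^3 + 3z^2 + 17z + 30.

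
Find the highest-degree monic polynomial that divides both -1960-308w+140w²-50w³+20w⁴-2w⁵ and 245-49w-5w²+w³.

35-12w+w²

Apply the Euclidean algorithm:
  -2w⁵+20w⁴-50w³+140w²-308w-1960 = (-2w²+10w-98)(w³-5w²-49w+245) + (630w²-7560w+22050)
  w³-5w²-49w+245 = ((1/630)w+1/90)(630w²-7560w+22050) + (0)
Last nonzero remainder: 630w²-7560w+22050. Dividing through by 630 gives the monic gcd w²-12w+35.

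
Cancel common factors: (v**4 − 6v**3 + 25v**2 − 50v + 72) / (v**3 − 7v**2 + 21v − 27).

Euclidean algorithm in ℚ[v]:
  v**4 − 6v**3 + 25v**2 − 50v + 72 = (v + 1)(v**3 − 7v**2 + 21v − 27) + (11v**2 − 44v + 99)
  v**3 − 7v**2 + 21v − 27 = ((1/11)v − 3/11)(11v**2 − 44v + 99) + (0)
Last nonzero remainder: 11v**2 − 44v + 99. Dividing through by 11 gives the monic gcd v**2 − 4v + 9.
Cancel v**2 − 4v + 9 from numerator and denominator to get the reduced form.

(v**2 − 2v + 8)/(v − 3)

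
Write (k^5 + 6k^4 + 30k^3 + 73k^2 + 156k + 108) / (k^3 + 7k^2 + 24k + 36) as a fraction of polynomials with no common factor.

(k^3 + 2k^2 + 10k + 9)/(k + 3)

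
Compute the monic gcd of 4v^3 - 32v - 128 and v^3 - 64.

v - 4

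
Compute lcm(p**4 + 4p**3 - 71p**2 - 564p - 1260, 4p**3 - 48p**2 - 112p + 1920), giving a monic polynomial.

Apply the Euclidean algorithm:
  p**4 + 4p**3 - 71p**2 - 564p - 1260 = ((1/4)p + 4)(4p**3 - 48p**2 - 112p + 1920) + (149p**2 - 596p - 8940)
  4p**3 - 48p**2 - 112p + 1920 = ((4/149)p - 32/149)(149p**2 - 596p - 8940) + (0)
Last nonzero remainder: 149p**2 - 596p - 8940. Dividing through by 149 gives the monic gcd p**2 - 4p - 60.
Then lcm(f, g) = f·g / gcd(f, g); expanding and making the result monic gives the answer.

p**5 - 4p**4 - 103p**3 + 4p**2 + 3252p + 10080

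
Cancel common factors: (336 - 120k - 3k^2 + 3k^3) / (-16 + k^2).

Repeated division with remainder:
  3k^3 - 3k^2 - 120k + 336 = (3k - 3)(k^2 - 16) + (-72k + 288)
  k^2 - 16 = (-(1/72)k - 1/18)(-72k + 288) + (0)
Last nonzero remainder: -72k + 288. Dividing through by -72 gives the monic gcd k - 4.
Cancel k - 4 from numerator and denominator to get the reduced form.

(-84 + 9k + 3k^2)/(4 + k)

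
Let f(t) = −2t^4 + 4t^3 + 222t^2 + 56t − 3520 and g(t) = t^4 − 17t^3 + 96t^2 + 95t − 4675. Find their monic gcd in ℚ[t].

Apply the Euclidean algorithm:
  −2t^4 + 4t^3 + 222t^2 + 56t − 3520 = (−2)(t^4 − 17t^3 + 96t^2 + 95t − 4675) + (−30t^3 + 414t^2 + 246t − 12870)
  t^4 − 17t^3 + 96t^2 + 95t − 4675 = (−(1/30)t + 8/75)(−30t^3 + 414t^2 + 246t − 12870) + ((1501/25)t^2 − (9006/25)t − 16511/5)
  −30t^3 + 414t^2 + 246t − 12870 = (−(750/1501)t + 5850/1501)((1501/25)t^2 − (9006/25)t − 16511/5) + (0)
Last nonzero remainder: (1501/25)t^2 − (9006/25)t − 16511/5. Dividing through by 1501/25 gives the monic gcd t^2 − 6t − 55.

t^2 − 6t − 55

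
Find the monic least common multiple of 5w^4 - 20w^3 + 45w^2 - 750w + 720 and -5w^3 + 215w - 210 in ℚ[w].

Euclidean algorithm in ℚ[w]:
  5w^4 - 20w^3 + 45w^2 - 750w + 720 = (-w + 4)(-5w^3 + 215w - 210) + (260w^2 - 1820w + 1560)
  -5w^3 + 215w - 210 = (-(1/52)w - 7/52)(260w^2 - 1820w + 1560) + (0)
Last nonzero remainder: 260w^2 - 1820w + 1560. Dividing through by 260 gives the monic gcd w^2 - 7w + 6.
Then lcm(f, g) = f·g / gcd(f, g); expanding and making the result monic gives the answer.

w^5 + 3w^4 - 19w^3 - 87w^2 - 906w + 1008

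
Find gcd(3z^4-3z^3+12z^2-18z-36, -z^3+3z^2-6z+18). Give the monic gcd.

z^2+6

Apply the Euclidean algorithm:
  3z^4-3z^3+12z^2-18z-36 = (-3z-6)(-z^3+3z^2-6z+18) + (12z^2+72)
  -z^3+3z^2-6z+18 = (-(1/12)z+1/4)(12z^2+72) + (0)
Last nonzero remainder: 12z^2+72. Dividing through by 12 gives the monic gcd z^2+6.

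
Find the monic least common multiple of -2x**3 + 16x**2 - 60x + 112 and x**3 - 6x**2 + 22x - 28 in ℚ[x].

x**4 - 10x**3 + 46x**2 - 116x + 112

By polynomial division,
  -2x**3 + 16x**2 - 60x + 112 = (-2)(x**3 - 6x**2 + 22x - 28) + (4x**2 - 16x + 56)
  x**3 - 6x**2 + 22x - 28 = ((1/4)x - 1/2)(4x**2 - 16x + 56) + (0)
Last nonzero remainder: 4x**2 - 16x + 56. Dividing through by 4 gives the monic gcd x**2 - 4x + 14.
Then lcm(f, g) = f·g / gcd(f, g); expanding and making the result monic gives the answer.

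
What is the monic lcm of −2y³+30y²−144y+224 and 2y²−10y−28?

Repeated division with remainder:
  −2y³+30y²−144y+224 = (−y+10)(2y²−10y−28) + (−72y+504)
  2y²−10y−28 = (−(1/36)y−1/18)(−72y+504) + (0)
Last nonzero remainder: −72y+504. Dividing through by −72 gives the monic gcd y−7.
Then lcm(f, g) = f·g / gcd(f, g); expanding and making the result monic gives the answer.

y⁴−13y³+42y²+32y−224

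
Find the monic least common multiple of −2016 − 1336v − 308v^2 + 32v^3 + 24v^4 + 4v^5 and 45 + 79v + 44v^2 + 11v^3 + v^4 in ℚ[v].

−2520 − 4694v − 2893v^2 − 756v^3 + v^4 + 49v^5 + 12v^6 + v^7

Euclidean algorithm in ℚ[v]:
  4v^5 + 24v^4 + 32v^3 − 308v^2 − 1336v − 2016 = (4v − 20)(v^4 + 11v^3 + 44v^2 + 79v + 45) + (76v^3 + 256v^2 + 64v − 1116)
  v^4 + 11v^3 + 44v^2 + 79v + 45 = ((1/76)v + 145/1444)(76v^3 + 256v^2 + 64v − 1116) + ((6300/361)v^2 + (31500/361)v + 56700/361)
  76v^3 + 256v^2 + 64v − 1116 = ((6859/1575)v − 11191/1575)((6300/361)v^2 + (31500/361)v + 56700/361) + (0)
Last nonzero remainder: (6300/361)v^2 + (31500/361)v + 56700/361. Dividing through by 6300/361 gives the monic gcd v^2 + 5v + 9.
Then lcm(f, g) = f·g / gcd(f, g); expanding and making the result monic gives the answer.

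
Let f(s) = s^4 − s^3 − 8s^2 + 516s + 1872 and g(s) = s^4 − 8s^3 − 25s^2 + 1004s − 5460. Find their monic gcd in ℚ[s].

Repeated division with remainder:
  s^4 − s^3 − 8s^2 + 516s + 1872 = (s^4 − 8s^3 − 25s^2 + 1004s − 5460) + (7s^3 + 17s^2 − 488s + 7332)
  s^4 − 8s^3 − 25s^2 + 1004s − 5460 = ((1/7)s − 73/49)(7s^3 + 17s^2 − 488s + 7332) + ((3432/49)s^2 − (37752/49)s + 267696/49)
  7s^3 + 17s^2 − 488s + 7332 = ((343/3432)s + 2303/1716)((3432/49)s^2 − (37752/49)s + 267696/49) + (0)
Last nonzero remainder: (3432/49)s^2 − (37752/49)s + 267696/49. Dividing through by 3432/49 gives the monic gcd s^2 − 11s + 78.

s^2 − 11s + 78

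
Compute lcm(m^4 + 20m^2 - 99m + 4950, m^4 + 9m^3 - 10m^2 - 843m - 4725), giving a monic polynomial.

m^6 - 2m^5 - 43m^4 - 139m^3 + 3888m^2 - 3663m - 311850

By polynomial division,
  m^4 + 20m^2 - 99m + 4950 = (m^4 + 9m^3 - 10m^2 - 843m - 4725) + (-9m^3 + 30m^2 + 744m + 9675)
  m^4 + 9m^3 - 10m^2 - 843m - 4725 = (-(1/9)m - 37/27)(-9m^3 + 30m^2 + 744m + 9675) + ((1024/9)m^2 + (11264/9)m + 25600/3)
  -9m^3 + 30m^2 + 744m + 9675 = (-(81/1024)m + 1161/1024)((1024/9)m^2 + (11264/9)m + 25600/3) + (0)
Last nonzero remainder: (1024/9)m^2 + (11264/9)m + 25600/3. Dividing through by 1024/9 gives the monic gcd m^2 + 11m + 75.
Then lcm(f, g) = f·g / gcd(f, g); expanding and making the result monic gives the answer.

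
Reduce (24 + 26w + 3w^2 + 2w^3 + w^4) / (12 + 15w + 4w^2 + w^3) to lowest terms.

Euclidean algorithm in ℚ[w]:
  w^4 + 2w^3 + 3w^2 + 26w + 24 = (w - 2)(w^3 + 4w^2 + 15w + 12) + (-4w^2 + 44w + 48)
  w^3 + 4w^2 + 15w + 12 = (-(1/4)w - 15/4)(-4w^2 + 44w + 48) + (192w + 192)
  -4w^2 + 44w + 48 = (-(1/48)w + 1/4)(192w + 192) + (0)
Last nonzero remainder: 192w + 192. Dividing through by 192 gives the monic gcd w + 1.
Cancel w + 1 from numerator and denominator to get the reduced form.

(24 + 2w + w^2 + w^3)/(12 + 3w + w^2)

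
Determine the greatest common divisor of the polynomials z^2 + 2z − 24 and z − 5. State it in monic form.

Repeated division with remainder:
  z^2 + 2z − 24 = (z + 7)(z − 5) + (11)
  z − 5 = ((1/11)z − 5/11)(11) + (0)
The last nonzero remainder is the constant 11, so the polynomials are coprime and gcd = 1.

1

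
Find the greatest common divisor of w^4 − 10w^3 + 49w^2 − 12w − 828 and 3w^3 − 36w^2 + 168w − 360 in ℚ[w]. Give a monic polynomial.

w − 6

Repeated division with remainder:
  w^4 − 10w^3 + 49w^2 − 12w − 828 = ((1/3)w + 2/3)(3w^3 − 36w^2 + 168w − 360) + (17w^2 − 4w − 588)
  3w^3 − 36w^2 + 168w − 360 = ((3/17)w − 600/289)(17w^2 − 4w − 588) + ((76140/289)w − 456840/289)
  17w^2 − 4w − 588 = ((4913/76140)w + 14161/38070)((76140/289)w − 456840/289) + (0)
Last nonzero remainder: (76140/289)w − 456840/289. Dividing through by 76140/289 gives the monic gcd w − 6.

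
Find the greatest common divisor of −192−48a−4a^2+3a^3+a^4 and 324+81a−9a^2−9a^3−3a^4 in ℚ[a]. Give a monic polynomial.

12+3a+a^2

Apply the Euclidean algorithm:
  a^4+3a^3−4a^2−48a−192 = (−1/3)(−3a^4−9a^3−9a^2+81a+324) + (−7a^2−21a−84)
  −3a^4−9a^3−9a^2+81a+324 = ((3/7)a^2−27/7)(−7a^2−21a−84) + (0)
Last nonzero remainder: −7a^2−21a−84. Dividing through by −7 gives the monic gcd a^2+3a+12.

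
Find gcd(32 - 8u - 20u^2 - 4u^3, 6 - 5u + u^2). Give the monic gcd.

1

By polynomial division,
  -4u^3 - 20u^2 - 8u + 32 = (-4u - 40)(u^2 - 5u + 6) + (-184u + 272)
  u^2 - 5u + 6 = (-(1/184)u + 81/4232)(-184u + 272) + (420/529)
  -184u + 272 = (-(24334/105)u + 35972/105)(420/529) + (0)
The last nonzero remainder is the constant 420/529, so the polynomials are coprime and gcd = 1.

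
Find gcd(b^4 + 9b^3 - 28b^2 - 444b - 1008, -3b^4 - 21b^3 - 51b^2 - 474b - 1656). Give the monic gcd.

b^2 + 10b + 24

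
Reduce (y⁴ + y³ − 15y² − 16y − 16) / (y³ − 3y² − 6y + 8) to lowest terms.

(y³ + 5y² + 5y + 4)/(y² + y − 2)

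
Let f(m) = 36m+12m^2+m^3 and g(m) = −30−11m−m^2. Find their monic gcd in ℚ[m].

Euclidean algorithm in ℚ[m]:
  m^3+12m^2+36m = (−m−1)(−m^2−11m−30) + (−5m−30)
  −m^2−11m−30 = ((1/5)m+1)(−5m−30) + (0)
Last nonzero remainder: −5m−30. Dividing through by −5 gives the monic gcd m+6.

6+m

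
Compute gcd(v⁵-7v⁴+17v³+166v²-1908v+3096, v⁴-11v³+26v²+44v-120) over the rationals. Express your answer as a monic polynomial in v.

v²-8v+12

Apply the Euclidean algorithm:
  v⁵-7v⁴+17v³+166v²-1908v+3096 = (v+4)(v⁴-11v³+26v²+44v-120) + (35v³+18v²-1964v+3576)
  v⁴-11v³+26v²+44v-120 = ((1/35)v-403/1225)(35v³+18v²-1964v+3576) + ((107844/1225)v²-(862752/1225)v+1294128/1225)
  35v³+18v²-1964v+3576 = ((42875/107844)v+182525/53922)((107844/1225)v²-(862752/1225)v+1294128/1225) + (0)
Last nonzero remainder: (107844/1225)v²-(862752/1225)v+1294128/1225. Dividing through by 107844/1225 gives the monic gcd v²-8v+12.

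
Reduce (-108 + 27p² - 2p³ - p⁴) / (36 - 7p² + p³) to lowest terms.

(18 - 3p - p²)/(-6 + p)

By polynomial division,
  -p⁴ - 2p³ + 27p² - 108 = (-p - 9)(p³ - 7p² + 36) + (-36p² + 36p + 216)
  p³ - 7p² + 36 = (-(1/36)p + 1/6)(-36p² + 36p + 216) + (0)
Last nonzero remainder: -36p² + 36p + 216. Dividing through by -36 gives the monic gcd p² - p - 6.
Cancel p² - p - 6 from numerator and denominator to get the reduced form.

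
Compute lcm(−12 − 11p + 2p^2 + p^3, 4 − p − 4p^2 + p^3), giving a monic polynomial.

By polynomial division,
  p^3 + 2p^2 − 11p − 12 = (p^3 − 4p^2 − p + 4) + (6p^2 − 10p − 16)
  p^3 − 4p^2 − p + 4 = ((1/6)p − 7/18)(6p^2 − 10p − 16) + (−(20/9)p − 20/9)
  6p^2 − 10p − 16 = (−(27/10)p + 36/5)(−(20/9)p − 20/9) + (0)
Last nonzero remainder: −(20/9)p − 20/9. Dividing through by −20/9 gives the monic gcd p + 1.
Then lcm(f, g) = f·g / gcd(f, g); expanding and making the result monic gives the answer.

−48 + 16p + 51p^2 − 17p^3 − 3p^4 + p^5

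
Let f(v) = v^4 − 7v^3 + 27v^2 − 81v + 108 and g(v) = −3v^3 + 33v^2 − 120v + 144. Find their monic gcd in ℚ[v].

Euclidean algorithm in ℚ[v]:
  v^4 − 7v^3 + 27v^2 − 81v + 108 = (−(1/3)v − 4/3)(−3v^3 + 33v^2 − 120v + 144) + (31v^2 − 193v + 300)
  −3v^3 + 33v^2 − 120v + 144 = (−(3/31)v + 444/961)(31v^2 − 193v + 300) + (−(1728/961)v + 5184/961)
  31v^2 − 193v + 300 = (−(29791/1728)v + 24025/432)(−(1728/961)v + 5184/961) + (0)
Last nonzero remainder: −(1728/961)v + 5184/961. Dividing through by −1728/961 gives the monic gcd v − 3.

v − 3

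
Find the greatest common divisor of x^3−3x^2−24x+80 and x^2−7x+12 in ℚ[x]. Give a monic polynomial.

x−4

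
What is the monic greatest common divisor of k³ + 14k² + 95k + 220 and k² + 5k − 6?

1

Apply the Euclidean algorithm:
  k³ + 14k² + 95k + 220 = (k + 9)(k² + 5k − 6) + (56k + 274)
  k² + 5k − 6 = ((1/56)k + 3/1568)(56k + 274) + (−5115/784)
  56k + 274 = (−(43904/5115)k − 214816/5115)(−5115/784) + (0)
The last nonzero remainder is the constant −5115/784, so the polynomials are coprime and gcd = 1.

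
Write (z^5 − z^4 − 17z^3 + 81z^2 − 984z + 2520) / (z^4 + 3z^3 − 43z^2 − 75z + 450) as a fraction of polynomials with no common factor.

Euclidean algorithm in ℚ[z]:
  z^5 − z^4 − 17z^3 + 81z^2 − 984z + 2520 = (z − 4)(z^4 + 3z^3 − 43z^2 − 75z + 450) + (38z^3 − 16z^2 − 1734z + 4320)
  z^4 + 3z^3 − 43z^2 − 75z + 450 = ((1/38)z + 65/722)(38z^3 − 16z^2 − 1734z + 4320) + ((1470/361)z^2 − (11760/361)z + 22050/361)
  38z^3 − 16z^2 − 1734z + 4320 = ((6859/735)z + 17328/245)((1470/361)z^2 − (11760/361)z + 22050/361) + (0)
Last nonzero remainder: (1470/361)z^2 − (11760/361)z + 22050/361. Dividing through by 1470/361 gives the monic gcd z^2 − 8z + 15.
Cancel z^2 − 8z + 15 from numerator and denominator to get the reduced form.

(z^3 + 7z^2 + 24z + 168)/(z^2 + 11z + 30)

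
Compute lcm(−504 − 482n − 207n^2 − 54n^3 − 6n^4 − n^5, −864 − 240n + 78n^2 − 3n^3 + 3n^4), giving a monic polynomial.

−2016 − 1424n − 346n^2 − 9n^3 + 30n^4 + 2n^5 + n^6

By polynomial division,
  −n^5 − 6n^4 − 54n^3 − 207n^2 − 482n − 504 = (−(1/3)n − 7/3)(3n^4 − 3n^3 + 78n^2 − 240n − 864) + (−35n^3 − 105n^2 − 1330n − 2520)
  3n^4 − 3n^3 + 78n^2 − 240n − 864 = (−(3/35)n + 12/35)(−35n^3 − 105n^2 − 1330n − 2520) + (0)
Last nonzero remainder: −35n^3 − 105n^2 − 1330n − 2520. Dividing through by −35 gives the monic gcd n^3 + 3n^2 + 38n + 72.
Then lcm(f, g) = f·g / gcd(f, g); expanding and making the result monic gives the answer.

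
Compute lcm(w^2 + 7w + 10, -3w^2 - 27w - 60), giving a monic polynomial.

w^3 + 11w^2 + 38w + 40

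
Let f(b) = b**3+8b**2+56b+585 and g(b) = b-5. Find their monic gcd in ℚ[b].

Apply the Euclidean algorithm:
  b**3+8b**2+56b+585 = (b**2+13b+121)(b-5) + (1190)
  b-5 = ((1/1190)b-1/238)(1190) + (0)
The last nonzero remainder is the constant 1190, so the polynomials are coprime and gcd = 1.

1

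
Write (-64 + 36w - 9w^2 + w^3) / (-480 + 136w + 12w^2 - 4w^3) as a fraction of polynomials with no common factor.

Euclidean algorithm in ℚ[w]:
  w^3 - 9w^2 + 36w - 64 = (-1/4)(-4w^3 + 12w^2 + 136w - 480) + (-6w^2 + 70w - 184)
  -4w^3 + 12w^2 + 136w - 480 = ((2/3)w + 52/9)(-6w^2 + 70w - 184) + (-(1312/9)w + 5248/9)
  -6w^2 + 70w - 184 = ((27/656)w - 207/656)(-(1312/9)w + 5248/9) + (0)
Last nonzero remainder: -(1312/9)w + 5248/9. Dividing through by -1312/9 gives the monic gcd w - 4.
Cancel w - 4 from numerator and denominator to get the reduced form.

(-16 + 5w - w^2)/(-120 + 4w + 4w^2)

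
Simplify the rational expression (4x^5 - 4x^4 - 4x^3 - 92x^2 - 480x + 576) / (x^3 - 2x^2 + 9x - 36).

(4x^3 - 8x^2 - 44x + 48)/(x - 3)

Euclidean algorithm in ℚ[x]:
  4x^5 - 4x^4 - 4x^3 - 92x^2 - 480x + 576 = (4x^2 + 4x - 32)(x^3 - 2x^2 + 9x - 36) + (-48x^2 - 48x - 576)
  x^3 - 2x^2 + 9x - 36 = (-(1/48)x + 1/16)(-48x^2 - 48x - 576) + (0)
Last nonzero remainder: -48x^2 - 48x - 576. Dividing through by -48 gives the monic gcd x^2 + x + 12.
Cancel x^2 + x + 12 from numerator and denominator to get the reduced form.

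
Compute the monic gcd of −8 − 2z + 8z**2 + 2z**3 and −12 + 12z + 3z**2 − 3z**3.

Apply the Euclidean algorithm:
  2z**3 + 8z**2 − 2z − 8 = (−2/3)(−3z**3 + 3z**2 + 12z − 12) + (10z**2 + 6z − 16)
  −3z**3 + 3z**2 + 12z − 12 = (−(3/10)z + 12/25)(10z**2 + 6z − 16) + ((108/25)z − 108/25)
  10z**2 + 6z − 16 = ((125/54)z + 100/27)((108/25)z − 108/25) + (0)
Last nonzero remainder: (108/25)z − 108/25. Dividing through by 108/25 gives the monic gcd z − 1.

−1 + z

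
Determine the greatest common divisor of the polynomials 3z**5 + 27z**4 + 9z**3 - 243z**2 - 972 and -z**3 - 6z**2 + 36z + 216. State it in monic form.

z**2 + 12z + 36

Euclidean algorithm in ℚ[z]:
  3z**5 + 27z**4 + 9z**3 - 243z**2 - 972 = (-3z**2 - 9z - 63)(-z**3 - 6z**2 + 36z + 216) + (351z**2 + 4212z + 12636)
  -z**3 - 6z**2 + 36z + 216 = (-(1/351)z + 2/117)(351z**2 + 4212z + 12636) + (0)
Last nonzero remainder: 351z**2 + 4212z + 12636. Dividing through by 351 gives the monic gcd z**2 + 12z + 36.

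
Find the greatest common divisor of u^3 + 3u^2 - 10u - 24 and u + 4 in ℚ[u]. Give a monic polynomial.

Apply the Euclidean algorithm:
  u^3 + 3u^2 - 10u - 24 = (u^2 - u - 6)(u + 4) + (0)
The last nonzero remainder u + 4 is already monic.

u + 4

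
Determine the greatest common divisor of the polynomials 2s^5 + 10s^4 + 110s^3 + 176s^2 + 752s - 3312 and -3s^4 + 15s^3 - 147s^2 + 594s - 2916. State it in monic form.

s^2 + 2s + 36

Apply the Euclidean algorithm:
  2s^5 + 10s^4 + 110s^3 + 176s^2 + 752s - 3312 = (-(2/3)s - 20/3)(-3s^4 + 15s^3 - 147s^2 + 594s - 2916) + (112s^3 - 408s^2 + 2768s - 22752)
  -3s^4 + 15s^3 - 147s^2 + 594s - 2916 = (-(3/112)s + 57/1568)(112s^3 - 408s^2 + 2768s - 22752) + (-(11373/196)s^2 - (11373/98)s - 102357/49)
  112s^3 - 408s^2 + 2768s - 22752 = (-(21952/11373)s + 123872/11373)(-(11373/196)s^2 - (11373/98)s - 102357/49) + (0)
Last nonzero remainder: -(11373/196)s^2 - (11373/98)s - 102357/49. Dividing through by -11373/196 gives the monic gcd s^2 + 2s + 36.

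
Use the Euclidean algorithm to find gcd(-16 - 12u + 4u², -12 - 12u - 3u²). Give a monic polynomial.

Apply the Euclidean algorithm:
  4u² - 12u - 16 = (-4/3)(-3u² - 12u - 12) + (-28u - 32)
  -3u² - 12u - 12 = ((3/28)u + 15/49)(-28u - 32) + (-108/49)
  -28u - 32 = ((343/27)u + 392/27)(-108/49) + (0)
The last nonzero remainder is the constant -108/49, so the polynomials are coprime and gcd = 1.

1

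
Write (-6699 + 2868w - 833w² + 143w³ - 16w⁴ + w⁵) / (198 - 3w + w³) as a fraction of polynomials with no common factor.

By polynomial division,
  w⁵ - 16w⁴ + 143w³ - 833w² + 2868w - 6699 = (w² - 16w + 146)(w³ - 3w + 198) + (-1079w² + 6474w - 35607)
  w³ - 3w + 198 = (-(1/1079)w - 6/1079)(-1079w² + 6474w - 35607) + (0)
Last nonzero remainder: -1079w² + 6474w - 35607. Dividing through by -1079 gives the monic gcd w² - 6w + 33.
Cancel w² - 6w + 33 from numerator and denominator to get the reduced form.

(-203 + 50w - 10w² + w³)/(6 + w)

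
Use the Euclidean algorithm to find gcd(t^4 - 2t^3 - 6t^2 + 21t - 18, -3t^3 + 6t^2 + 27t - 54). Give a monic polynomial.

Repeated division with remainder:
  t^4 - 2t^3 - 6t^2 + 21t - 18 = (-(1/3)t)(-3t^3 + 6t^2 + 27t - 54) + (3t^2 + 3t - 18)
  -3t^3 + 6t^2 + 27t - 54 = (-t + 3)(3t^2 + 3t - 18) + (0)
Last nonzero remainder: 3t^2 + 3t - 18. Dividing through by 3 gives the monic gcd t^2 + t - 6.

t^2 + t - 6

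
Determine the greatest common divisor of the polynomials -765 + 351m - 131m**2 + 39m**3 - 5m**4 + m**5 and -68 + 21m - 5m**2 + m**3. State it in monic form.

17 - m + m**2

Euclidean algorithm in ℚ[m]:
  m**5 - 5m**4 + 39m**3 - 131m**2 + 351m - 765 = (m**2 + 18)(m**3 - 5m**2 + 21m - 68) + (27m**2 - 27m + 459)
  m**3 - 5m**2 + 21m - 68 = ((1/27)m - 4/27)(27m**2 - 27m + 459) + (0)
Last nonzero remainder: 27m**2 - 27m + 459. Dividing through by 27 gives the monic gcd m**2 - m + 17.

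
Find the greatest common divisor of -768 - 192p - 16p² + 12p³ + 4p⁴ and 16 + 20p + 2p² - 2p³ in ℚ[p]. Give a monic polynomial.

Repeated division with remainder:
  4p⁴ + 12p³ - 16p² - 192p - 768 = (-2p - 8)(-2p³ + 2p² + 20p + 16) + (40p² - 640)
  -2p³ + 2p² + 20p + 16 = (-(1/20)p + 1/20)(40p² - 640) + (-12p + 48)
  40p² - 640 = (-(10/3)p - 40/3)(-12p + 48) + (0)
Last nonzero remainder: -12p + 48. Dividing through by -12 gives the monic gcd p - 4.

-4 + p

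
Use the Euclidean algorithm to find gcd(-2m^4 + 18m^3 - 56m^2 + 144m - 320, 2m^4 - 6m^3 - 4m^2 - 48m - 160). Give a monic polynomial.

m^3 - 5m^2 + 8m - 40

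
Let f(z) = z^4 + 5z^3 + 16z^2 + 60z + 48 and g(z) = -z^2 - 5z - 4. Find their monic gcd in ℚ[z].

z^2 + 5z + 4

Apply the Euclidean algorithm:
  z^4 + 5z^3 + 16z^2 + 60z + 48 = (-z^2 - 12)(-z^2 - 5z - 4) + (0)
Last nonzero remainder: -z^2 - 5z - 4. Dividing through by -1 gives the monic gcd z^2 + 5z + 4.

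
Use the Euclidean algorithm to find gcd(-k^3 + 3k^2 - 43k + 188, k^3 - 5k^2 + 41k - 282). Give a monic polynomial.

k^2 + k + 47

Apply the Euclidean algorithm:
  -k^3 + 3k^2 - 43k + 188 = (-1)(k^3 - 5k^2 + 41k - 282) + (-2k^2 - 2k - 94)
  k^3 - 5k^2 + 41k - 282 = (-(1/2)k + 3)(-2k^2 - 2k - 94) + (0)
Last nonzero remainder: -2k^2 - 2k - 94. Dividing through by -2 gives the monic gcd k^2 + k + 47.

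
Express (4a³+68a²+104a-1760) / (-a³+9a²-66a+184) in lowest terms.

(-4a²-84a-440)/(a²-5a+46)

Euclidean algorithm in ℚ[a]:
  4a³+68a²+104a-1760 = (-4)(-a³+9a²-66a+184) + (104a²-160a-1024)
  -a³+9a²-66a+184 = (-(1/104)a+97/1352)(104a²-160a-1024) + (-(10878/169)a+43512/169)
  104a²-160a-1024 = (-(8788/5439)a-21632/5439)(-(10878/169)a+43512/169) + (0)
Last nonzero remainder: -(10878/169)a+43512/169. Dividing through by -10878/169 gives the monic gcd a-4.
Cancel a-4 from numerator and denominator to get the reduced form.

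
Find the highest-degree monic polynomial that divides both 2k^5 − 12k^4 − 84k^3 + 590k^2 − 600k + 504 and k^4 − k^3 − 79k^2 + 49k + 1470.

k^2 + k − 42

Repeated division with remainder:
  2k^5 − 12k^4 − 84k^3 + 590k^2 − 600k + 504 = (2k − 10)(k^4 − k^3 − 79k^2 + 49k + 1470) + (64k^3 − 298k^2 − 3050k + 15204)
  k^4 − k^3 − 79k^2 + 49k + 1470 = ((1/64)k + 117/2048)(64k^3 − 298k^2 − 3050k + 15204) + (−(14663/1024)k^2 − (14663/1024)k + 307923/512)
  64k^3 − 298k^2 − 3050k + 15204 = (−(65536/14663)k + 370688/14663)(−(14663/1024)k^2 − (14663/1024)k + 307923/512) + (0)
Last nonzero remainder: −(14663/1024)k^2 − (14663/1024)k + 307923/512. Dividing through by −14663/1024 gives the monic gcd k^2 + k − 42.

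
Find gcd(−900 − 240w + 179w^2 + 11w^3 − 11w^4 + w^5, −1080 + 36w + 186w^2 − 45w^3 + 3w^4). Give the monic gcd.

Apply the Euclidean algorithm:
  w^5 − 11w^4 + 11w^3 + 179w^2 − 240w − 900 = ((1/3)w + 4/3)(3w^4 − 45w^3 + 186w^2 + 36w − 1080) + (9w^3 − 81w^2 + 72w + 540)
  3w^4 − 45w^3 + 186w^2 + 36w − 1080 = ((1/3)w − 2)(9w^3 − 81w^2 + 72w + 540) + (0)
Last nonzero remainder: 9w^3 − 81w^2 + 72w + 540. Dividing through by 9 gives the monic gcd w^3 − 9w^2 + 8w + 60.

60 + 8w − 9w^2 + w^3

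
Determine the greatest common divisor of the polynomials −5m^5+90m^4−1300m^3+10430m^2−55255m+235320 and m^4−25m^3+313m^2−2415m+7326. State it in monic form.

m^2−8m+111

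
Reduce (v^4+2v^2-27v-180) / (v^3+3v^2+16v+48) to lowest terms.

(v^3-3v^2+11v-60)/(v^2+16)

Euclidean algorithm in ℚ[v]:
  v^4+2v^2-27v-180 = (v-3)(v^3+3v^2+16v+48) + (-5v^2-27v-36)
  v^3+3v^2+16v+48 = (-(1/5)v+12/25)(-5v^2-27v-36) + ((544/25)v+1632/25)
  -5v^2-27v-36 = (-(125/544)v-75/136)((544/25)v+1632/25) + (0)
Last nonzero remainder: (544/25)v+1632/25. Dividing through by 544/25 gives the monic gcd v+3.
Cancel v+3 from numerator and denominator to get the reduced form.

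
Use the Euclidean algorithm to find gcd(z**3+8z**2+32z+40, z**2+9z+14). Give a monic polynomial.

z+2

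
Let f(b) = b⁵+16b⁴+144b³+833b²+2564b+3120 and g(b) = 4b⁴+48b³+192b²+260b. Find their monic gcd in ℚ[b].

b³+12b²+48b+65

Euclidean algorithm in ℚ[b]:
  b⁵+16b⁴+144b³+833b²+2564b+3120 = ((1/4)b+1)(4b⁴+48b³+192b²+260b) + (48b³+576b²+2304b+3120)
  4b⁴+48b³+192b²+260b = ((1/12)b)(48b³+576b²+2304b+3120) + (0)
Last nonzero remainder: 48b³+576b²+2304b+3120. Dividing through by 48 gives the monic gcd b³+12b²+48b+65.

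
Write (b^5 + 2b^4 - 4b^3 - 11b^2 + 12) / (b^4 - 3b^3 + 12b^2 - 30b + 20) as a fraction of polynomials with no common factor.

Apply the Euclidean algorithm:
  b^5 + 2b^4 - 4b^3 - 11b^2 + 12 = (b + 5)(b^4 - 3b^3 + 12b^2 - 30b + 20) + (-b^3 - 41b^2 + 130b - 88)
  b^4 - 3b^3 + 12b^2 - 30b + 20 = (-b + 44)(-b^3 - 41b^2 + 130b - 88) + (1946b^2 - 5838b + 3892)
  -b^3 - 41b^2 + 130b - 88 = (-(1/1946)b - 22/973)(1946b^2 - 5838b + 3892) + (0)
Last nonzero remainder: 1946b^2 - 5838b + 3892. Dividing through by 1946 gives the monic gcd b^2 - 3b + 2.
Cancel b^2 - 3b + 2 from numerator and denominator to get the reduced form.

(b^3 + 5b^2 + 9b + 6)/(b^2 + 10)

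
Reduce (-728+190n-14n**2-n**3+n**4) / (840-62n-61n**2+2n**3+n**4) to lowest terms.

(26-4n+n**2)/(-30-n+n**2)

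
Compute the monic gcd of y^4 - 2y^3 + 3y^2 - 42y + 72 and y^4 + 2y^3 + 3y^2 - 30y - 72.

y^3 + 3y - 36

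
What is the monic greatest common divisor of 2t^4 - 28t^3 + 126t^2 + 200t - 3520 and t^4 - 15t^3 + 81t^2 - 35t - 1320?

t^3 - 18t^2 + 135t - 440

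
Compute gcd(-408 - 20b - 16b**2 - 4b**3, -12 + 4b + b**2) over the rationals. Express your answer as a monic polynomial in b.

6 + b

Repeated division with remainder:
  -4b**3 - 16b**2 - 20b - 408 = (-4b)(b**2 + 4b - 12) + (-68b - 408)
  b**2 + 4b - 12 = (-(1/68)b + 1/34)(-68b - 408) + (0)
Last nonzero remainder: -68b - 408. Dividing through by -68 gives the monic gcd b + 6.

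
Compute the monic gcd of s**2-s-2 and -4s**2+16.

s-2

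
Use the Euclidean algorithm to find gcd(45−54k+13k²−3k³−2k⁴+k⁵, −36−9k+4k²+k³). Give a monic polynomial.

−9+k²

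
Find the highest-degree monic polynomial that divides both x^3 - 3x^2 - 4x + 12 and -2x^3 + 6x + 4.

x - 2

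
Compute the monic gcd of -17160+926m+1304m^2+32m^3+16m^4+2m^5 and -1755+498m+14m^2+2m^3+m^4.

-195+77m-7m^2+m^3

Euclidean algorithm in ℚ[m]:
  2m^5+16m^4+32m^3+1304m^2+926m-17160 = (2m+12)(m^4+2m^3+14m^2+498m-1755) + (-20m^3+140m^2-1540m+3900)
  m^4+2m^3+14m^2+498m-1755 = (-(1/20)m-9/20)(-20m^3+140m^2-1540m+3900) + (0)
Last nonzero remainder: -20m^3+140m^2-1540m+3900. Dividing through by -20 gives the monic gcd m^3-7m^2+77m-195.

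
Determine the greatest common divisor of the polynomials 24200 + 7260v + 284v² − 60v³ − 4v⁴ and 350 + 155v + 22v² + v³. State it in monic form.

50 + 15v + v²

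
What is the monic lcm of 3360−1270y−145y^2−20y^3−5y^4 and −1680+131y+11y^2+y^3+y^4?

3360−1942y+109y^2+9y^3−y^4+y^5

Apply the Euclidean algorithm:
  −5y^4−20y^3−145y^2−1270y+3360 = (−5)(y^4+y^3+11y^2+131y−1680) + (−15y^3−90y^2−615y−5040)
  y^4+y^3+11y^2+131y−1680 = (−(1/15)y+1/3)(−15y^3−90y^2−615y−5040) + (0)
Last nonzero remainder: −15y^3−90y^2−615y−5040. Dividing through by −15 gives the monic gcd y^3+6y^2+41y+336.
Then lcm(f, g) = f·g / gcd(f, g); expanding and making the result monic gives the answer.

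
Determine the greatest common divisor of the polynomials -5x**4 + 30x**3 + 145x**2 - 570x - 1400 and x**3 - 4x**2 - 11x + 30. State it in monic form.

x - 5

By polynomial division,
  -5x**4 + 30x**3 + 145x**2 - 570x - 1400 = (-5x + 10)(x**3 - 4x**2 - 11x + 30) + (130x**2 - 310x - 1700)
  x**3 - 4x**2 - 11x + 30 = ((1/130)x - 21/1690)(130x**2 - 310x - 1700) + (-(300/169)x + 1500/169)
  130x**2 - 310x - 1700 = (-(2197/30)x - 2873/15)(-(300/169)x + 1500/169) + (0)
Last nonzero remainder: -(300/169)x + 1500/169. Dividing through by -300/169 gives the monic gcd x - 5.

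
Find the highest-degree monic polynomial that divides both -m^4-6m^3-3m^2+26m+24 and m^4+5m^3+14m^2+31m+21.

m^2+4m+3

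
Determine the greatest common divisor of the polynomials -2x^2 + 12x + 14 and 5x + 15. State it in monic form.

1

Repeated division with remainder:
  -2x^2 + 12x + 14 = (-(2/5)x + 18/5)(5x + 15) + (-40)
  5x + 15 = (-(1/8)x - 3/8)(-40) + (0)
The last nonzero remainder is the constant -40, so the polynomials are coprime and gcd = 1.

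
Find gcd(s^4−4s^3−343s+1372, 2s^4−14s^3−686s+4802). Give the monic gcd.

s^3−343

Apply the Euclidean algorithm:
  s^4−4s^3−343s+1372 = (1/2)(2s^4−14s^3−686s+4802) + (3s^3−1029)
  2s^4−14s^3−686s+4802 = ((2/3)s−14/3)(3s^3−1029) + (0)
Last nonzero remainder: 3s^3−1029. Dividing through by 3 gives the monic gcd s^3−343.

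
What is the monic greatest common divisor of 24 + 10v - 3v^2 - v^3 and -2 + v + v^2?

2 + v

By polynomial division,
  -v^3 - 3v^2 + 10v + 24 = (-v - 2)(v^2 + v - 2) + (10v + 20)
  v^2 + v - 2 = ((1/10)v - 1/10)(10v + 20) + (0)
Last nonzero remainder: 10v + 20. Dividing through by 10 gives the monic gcd v + 2.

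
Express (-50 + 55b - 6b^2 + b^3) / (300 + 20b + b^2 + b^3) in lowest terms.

(-1 + b)/(6 + b)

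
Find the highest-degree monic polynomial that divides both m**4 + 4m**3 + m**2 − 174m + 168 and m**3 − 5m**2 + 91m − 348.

m − 4

Apply the Euclidean algorithm:
  m**4 + 4m**3 + m**2 − 174m + 168 = (m + 9)(m**3 − 5m**2 + 91m − 348) + (−45m**2 − 645m + 3300)
  m**3 − 5m**2 + 91m − 348 = (−(1/45)m + 58/135)(−45m**2 − 645m + 3300) + ((3973/9)m − 15892/9)
  −45m**2 − 645m + 3300 = (−(405/3973)m − 7425/3973)((3973/9)m − 15892/9) + (0)
Last nonzero remainder: (3973/9)m − 15892/9. Dividing through by 3973/9 gives the monic gcd m − 4.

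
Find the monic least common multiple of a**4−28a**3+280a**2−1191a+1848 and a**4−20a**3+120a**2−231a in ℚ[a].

a**5−28a**4+280a**3−1191a**2+1848a

Euclidean algorithm in ℚ[a]:
  a**4−28a**3+280a**2−1191a+1848 = (a**4−20a**3+120a**2−231a) + (−8a**3+160a**2−960a+1848)
  a**4−20a**3+120a**2−231a = (−(1/8)a)(−8a**3+160a**2−960a+1848) + (0)
Last nonzero remainder: −8a**3+160a**2−960a+1848. Dividing through by −8 gives the monic gcd a**3−20a**2+120a−231.
Then lcm(f, g) = f·g / gcd(f, g); expanding and making the result monic gives the answer.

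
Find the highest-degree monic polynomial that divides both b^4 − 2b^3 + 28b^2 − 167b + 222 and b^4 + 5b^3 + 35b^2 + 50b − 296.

Euclidean algorithm in ℚ[b]:
  b^4 − 2b^3 + 28b^2 − 167b + 222 = (b^4 + 5b^3 + 35b^2 + 50b − 296) + (−7b^3 − 7b^2 − 217b + 518)
  b^4 + 5b^3 + 35b^2 + 50b − 296 = (−(1/7)b − 4/7)(−7b^3 − 7b^2 − 217b + 518) + (0)
Last nonzero remainder: −7b^3 − 7b^2 − 217b + 518. Dividing through by −7 gives the monic gcd b^3 + b^2 + 31b − 74.

b^3 + b^2 + 31b − 74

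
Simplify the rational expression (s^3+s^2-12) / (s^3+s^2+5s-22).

Apply the Euclidean algorithm:
  s^3+s^2-12 = (s^3+s^2+5s-22) + (-5s+10)
  s^3+s^2+5s-22 = (-(1/5)s^2-(3/5)s-11/5)(-5s+10) + (0)
Last nonzero remainder: -5s+10. Dividing through by -5 gives the monic gcd s-2.
Cancel s-2 from numerator and denominator to get the reduced form.

(s^2+3s+6)/(s^2+3s+11)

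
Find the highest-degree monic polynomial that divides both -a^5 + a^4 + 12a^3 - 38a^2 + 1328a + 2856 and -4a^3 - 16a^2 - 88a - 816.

Repeated division with remainder:
  -a^5 + a^4 + 12a^3 - 38a^2 + 1328a + 2856 = ((1/4)a^2 - (5/4)a - 7/2)(-4a^3 - 16a^2 - 88a - 816) + (0)
Last nonzero remainder: -4a^3 - 16a^2 - 88a - 816. Dividing through by -4 gives the monic gcd a^3 + 4a^2 + 22a + 204.

a^3 + 4a^2 + 22a + 204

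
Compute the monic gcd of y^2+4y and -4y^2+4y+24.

1

By polynomial division,
  y^2+4y = (-1/4)(-4y^2+4y+24) + (5y+6)
  -4y^2+4y+24 = (-(4/5)y+44/25)(5y+6) + (336/25)
  5y+6 = ((125/336)y+25/56)(336/25) + (0)
The last nonzero remainder is the constant 336/25, so the polynomials are coprime and gcd = 1.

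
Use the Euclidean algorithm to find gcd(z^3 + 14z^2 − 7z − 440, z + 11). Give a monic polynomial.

z + 11

By polynomial division,
  z^3 + 14z^2 − 7z − 440 = (z^2 + 3z − 40)(z + 11) + (0)
The last nonzero remainder z + 11 is already monic.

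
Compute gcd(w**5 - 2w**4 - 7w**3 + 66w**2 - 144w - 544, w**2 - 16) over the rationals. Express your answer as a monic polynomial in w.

Euclidean algorithm in ℚ[w]:
  w**5 - 2w**4 - 7w**3 + 66w**2 - 144w - 544 = (w**3 - 2w**2 + 9w + 34)(w**2 - 16) + (0)
The last nonzero remainder w**2 - 16 is already monic.

w**2 - 16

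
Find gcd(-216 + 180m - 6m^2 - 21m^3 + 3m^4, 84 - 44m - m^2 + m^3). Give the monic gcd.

12 - 8m + m^2

Apply the Euclidean algorithm:
  3m^4 - 21m^3 - 6m^2 + 180m - 216 = (3m - 18)(m^3 - m^2 - 44m + 84) + (108m^2 - 864m + 1296)
  m^3 - m^2 - 44m + 84 = ((1/108)m + 7/108)(108m^2 - 864m + 1296) + (0)
Last nonzero remainder: 108m^2 - 864m + 1296. Dividing through by 108 gives the monic gcd m^2 - 8m + 12.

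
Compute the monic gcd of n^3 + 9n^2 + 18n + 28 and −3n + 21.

1

Euclidean algorithm in ℚ[n]:
  n^3 + 9n^2 + 18n + 28 = (−(1/3)n^2 − (16/3)n − 130/3)(−3n + 21) + (938)
  −3n + 21 = (−(3/938)n + 3/134)(938) + (0)
The last nonzero remainder is the constant 938, so the polynomials are coprime and gcd = 1.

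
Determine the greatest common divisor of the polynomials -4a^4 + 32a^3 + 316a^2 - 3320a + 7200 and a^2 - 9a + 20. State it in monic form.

a^2 - 9a + 20

Apply the Euclidean algorithm:
  -4a^4 + 32a^3 + 316a^2 - 3320a + 7200 = (-4a^2 - 4a + 360)(a^2 - 9a + 20) + (0)
The last nonzero remainder a^2 - 9a + 20 is already monic.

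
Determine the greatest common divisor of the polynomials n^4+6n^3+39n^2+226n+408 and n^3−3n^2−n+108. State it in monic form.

Euclidean algorithm in ℚ[n]:
  n^4+6n^3+39n^2+226n+408 = (n+9)(n^3−3n^2−n+108) + (67n^2+127n−564)
  n^3−3n^2−n+108 = ((1/67)n−328/4489)(67n^2+127n−564) + ((74955/4489)n+299820/4489)
  67n^2+127n−564 = ((300763/74955)n−210983/24985)((74955/4489)n+299820/4489) + (0)
Last nonzero remainder: (74955/4489)n+299820/4489. Dividing through by 74955/4489 gives the monic gcd n+4.

n+4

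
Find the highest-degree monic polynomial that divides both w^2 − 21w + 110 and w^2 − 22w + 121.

Euclidean algorithm in ℚ[w]:
  w^2 − 21w + 110 = (w^2 − 22w + 121) + (w − 11)
  w^2 − 22w + 121 = (w − 11)(w − 11) + (0)
The last nonzero remainder w − 11 is already monic.

w − 11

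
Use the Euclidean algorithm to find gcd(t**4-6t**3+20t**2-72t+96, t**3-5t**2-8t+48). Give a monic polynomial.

Repeated division with remainder:
  t**4-6t**3+20t**2-72t+96 = (t-1)(t**3-5t**2-8t+48) + (23t**2-128t+144)
  t**3-5t**2-8t+48 = ((1/23)t+13/529)(23t**2-128t+144) + (-(5880/529)t+23520/529)
  23t**2-128t+144 = (-(12167/5880)t+1587/490)(-(5880/529)t+23520/529) + (0)
Last nonzero remainder: -(5880/529)t+23520/529. Dividing through by -5880/529 gives the monic gcd t-4.

t-4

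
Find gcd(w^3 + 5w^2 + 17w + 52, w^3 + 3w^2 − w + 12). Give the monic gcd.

Repeated division with remainder:
  w^3 + 5w^2 + 17w + 52 = (w^3 + 3w^2 − w + 12) + (2w^2 + 18w + 40)
  w^3 + 3w^2 − w + 12 = ((1/2)w − 3)(2w^2 + 18w + 40) + (33w + 132)
  2w^2 + 18w + 40 = ((2/33)w + 10/33)(33w + 132) + (0)
Last nonzero remainder: 33w + 132. Dividing through by 33 gives the monic gcd w + 4.

w + 4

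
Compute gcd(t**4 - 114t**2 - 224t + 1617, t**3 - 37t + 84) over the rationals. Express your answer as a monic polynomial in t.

Euclidean algorithm in ℚ[t]:
  t**4 - 114t**2 - 224t + 1617 = (t)(t**3 - 37t + 84) + (-77t**2 - 308t + 1617)
  t**3 - 37t + 84 = (-(1/77)t + 4/77)(-77t**2 - 308t + 1617) + (0)
Last nonzero remainder: -77t**2 - 308t + 1617. Dividing through by -77 gives the monic gcd t**2 + 4t - 21.

t**2 + 4t - 21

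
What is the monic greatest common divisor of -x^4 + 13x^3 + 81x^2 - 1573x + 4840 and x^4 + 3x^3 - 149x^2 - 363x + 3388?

By polynomial division,
  -x^4 + 13x^3 + 81x^2 - 1573x + 4840 = (-1)(x^4 + 3x^3 - 149x^2 - 363x + 3388) + (16x^3 - 68x^2 - 1936x + 8228)
  x^4 + 3x^3 - 149x^2 - 363x + 3388 = ((1/16)x + 29/64)(16x^3 - 68x^2 - 1936x + 8228) + ((45/16)x^2 - 5445/16)
  16x^3 - 68x^2 - 1936x + 8228 = ((256/45)x - 1088/45)((45/16)x^2 - 5445/16) + (0)
Last nonzero remainder: (45/16)x^2 - 5445/16. Dividing through by 45/16 gives the monic gcd x^2 - 121.

x^2 - 121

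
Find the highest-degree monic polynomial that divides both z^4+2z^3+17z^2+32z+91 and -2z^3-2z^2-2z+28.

z^2+3z+7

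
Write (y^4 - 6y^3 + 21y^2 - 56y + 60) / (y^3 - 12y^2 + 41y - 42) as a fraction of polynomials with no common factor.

(y^2 - y + 10)/(y - 7)

Apply the Euclidean algorithm:
  y^4 - 6y^3 + 21y^2 - 56y + 60 = (y + 6)(y^3 - 12y^2 + 41y - 42) + (52y^2 - 260y + 312)
  y^3 - 12y^2 + 41y - 42 = ((1/52)y - 7/52)(52y^2 - 260y + 312) + (0)
Last nonzero remainder: 52y^2 - 260y + 312. Dividing through by 52 gives the monic gcd y^2 - 5y + 6.
Cancel y^2 - 5y + 6 from numerator and denominator to get the reduced form.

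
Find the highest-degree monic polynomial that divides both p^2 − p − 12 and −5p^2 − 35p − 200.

1

Repeated division with remainder:
  p^2 − p − 12 = (−1/5)(−5p^2 − 35p − 200) + (−8p − 52)
  −5p^2 − 35p − 200 = ((5/8)p + 5/16)(−8p − 52) + (−735/4)
  −8p − 52 = ((32/735)p + 208/735)(−735/4) + (0)
The last nonzero remainder is the constant −735/4, so the polynomials are coprime and gcd = 1.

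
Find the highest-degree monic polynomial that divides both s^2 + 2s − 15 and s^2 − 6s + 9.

s − 3

Apply the Euclidean algorithm:
  s^2 + 2s − 15 = (s^2 − 6s + 9) + (8s − 24)
  s^2 − 6s + 9 = ((1/8)s − 3/8)(8s − 24) + (0)
Last nonzero remainder: 8s − 24. Dividing through by 8 gives the monic gcd s − 3.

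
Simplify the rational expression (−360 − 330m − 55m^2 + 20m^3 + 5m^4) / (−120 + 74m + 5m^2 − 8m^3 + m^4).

Repeated division with remainder:
  5m^4 + 20m^3 − 55m^2 − 330m − 360 = (5)(m^4 − 8m^3 + 5m^2 + 74m − 120) + (60m^3 − 80m^2 − 700m + 240)
  m^4 − 8m^3 + 5m^2 + 74m − 120 = ((1/60)m − 1/9)(60m^3 − 80m^2 − 700m + 240) + ((70/9)m^2 − (70/9)m − 280/3)
  60m^3 − 80m^2 − 700m + 240 = ((54/7)m − 18/7)((70/9)m^2 − (70/9)m − 280/3) + (0)
Last nonzero remainder: (70/9)m^2 − (70/9)m − 280/3. Dividing through by 70/9 gives the monic gcd m^2 − m − 12.
Cancel m^2 − m − 12 from numerator and denominator to get the reduced form.

(30 + 25m + 5m^2)/(10 − 7m + m^2)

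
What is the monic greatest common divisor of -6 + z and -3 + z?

1

Euclidean algorithm in ℚ[z]:
  z - 6 = (z - 3) + (-3)
  z - 3 = (-(1/3)z + 1)(-3) + (0)
The last nonzero remainder is the constant -3, so the polynomials are coprime and gcd = 1.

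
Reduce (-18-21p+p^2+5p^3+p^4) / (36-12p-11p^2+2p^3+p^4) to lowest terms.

Euclidean algorithm in ℚ[p]:
  p^4+5p^3+p^2-21p-18 = (p^4+2p^3-11p^2-12p+36) + (3p^3+12p^2-9p-54)
  p^4+2p^3-11p^2-12p+36 = ((1/3)p-2/3)(3p^3+12p^2-9p-54) + (0)
Last nonzero remainder: 3p^3+12p^2-9p-54. Dividing through by 3 gives the monic gcd p^3+4p^2-3p-18.
Cancel p^3+4p^2-3p-18 from numerator and denominator to get the reduced form.

(1+p)/(-2+p)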